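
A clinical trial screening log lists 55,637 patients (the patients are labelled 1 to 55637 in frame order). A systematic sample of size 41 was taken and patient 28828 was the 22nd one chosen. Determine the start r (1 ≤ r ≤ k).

k = 55637/41 = 1357
r = 28828 − (22−1)×1357 = 28828 − 28497 = 331

331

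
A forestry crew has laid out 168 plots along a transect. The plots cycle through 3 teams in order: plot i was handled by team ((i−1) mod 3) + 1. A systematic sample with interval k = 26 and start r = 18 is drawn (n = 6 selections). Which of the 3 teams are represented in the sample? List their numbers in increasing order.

Consecutive selections differ by k = 26, so their team numbers differ by 26 mod 3 = 2.
gcd(26, 3) = 1, so the sample visits 3/1 = 3 distinct residues mod 3.
Start 18 is team 3; the teams hit are 1, 2, 3.

1, 2, 3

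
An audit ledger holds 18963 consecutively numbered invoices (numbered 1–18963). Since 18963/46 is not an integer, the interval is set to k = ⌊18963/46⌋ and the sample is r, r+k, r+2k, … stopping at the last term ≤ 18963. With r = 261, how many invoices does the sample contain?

k = ⌊18963/46⌋ = 412
Achieved size = ⌊(18963 − 261)/412⌋ + 1 = ⌊18702/412⌋ + 1 = 45 + 1 = 46
(last selection: 261 + 45×412 = 18801 ≤ 18963; next would be 19213 > 18963)

46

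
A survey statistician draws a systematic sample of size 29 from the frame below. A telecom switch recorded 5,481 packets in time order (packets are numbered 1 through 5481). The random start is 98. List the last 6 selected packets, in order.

4445, 4634, 4823, 5012, 5201, 5390

k = N/n = 5481/29 = 189
24th selection = 98 + 23×189 = 4445
25th: 4445 + 189 = 4634
26th: 4634 + 189 = 4823
27th: 4823 + 189 = 5012
28th: 5012 + 189 = 5201
29th: 5201 + 189 = 5390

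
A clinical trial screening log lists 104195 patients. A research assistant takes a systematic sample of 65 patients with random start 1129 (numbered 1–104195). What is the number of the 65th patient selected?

k = 104195/65 = 1603
65th selection = r + (65−1)·k = 1129 + 64×1603 = 1129 + 102592 = 103721

103721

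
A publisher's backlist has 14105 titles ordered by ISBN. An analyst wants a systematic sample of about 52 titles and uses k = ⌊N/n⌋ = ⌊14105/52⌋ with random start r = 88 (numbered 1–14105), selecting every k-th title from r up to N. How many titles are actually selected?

k = ⌊14105/52⌋ = 271
Achieved size = ⌊(14105 − 88)/271⌋ + 1 = ⌊14017/271⌋ + 1 = 51 + 1 = 52
(last selection: 88 + 51×271 = 13909 ≤ 14105; next would be 14180 > 14105)

52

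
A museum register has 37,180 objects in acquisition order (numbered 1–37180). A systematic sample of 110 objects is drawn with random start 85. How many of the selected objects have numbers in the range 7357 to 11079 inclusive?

k = 37180/110 = 338
First selection ≥ 7357: 85 + ⌈(7357−85)/338⌉·338 = 85 + 22×338 = 7521
Last selection ≤ 11079: 85 + ⌊(11079−85)/338⌋·338 = 85 + 32×338 = 10901
Count = 32 − 22 + 1 = 11

11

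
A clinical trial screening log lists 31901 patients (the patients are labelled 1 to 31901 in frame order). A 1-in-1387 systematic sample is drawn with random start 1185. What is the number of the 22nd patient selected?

30312

k = 1387
22nd selection = r + (22−1)·k = 1185 + 21×1387 = 1185 + 29127 = 30312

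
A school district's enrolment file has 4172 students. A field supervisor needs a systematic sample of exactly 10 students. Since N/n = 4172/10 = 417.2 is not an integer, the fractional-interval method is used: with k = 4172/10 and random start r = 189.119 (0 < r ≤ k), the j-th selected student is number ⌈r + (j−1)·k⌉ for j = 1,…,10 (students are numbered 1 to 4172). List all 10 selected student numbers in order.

j=1: r + 0k = 189.119 → ⌈·⌉ = 190
j=2: r + 1k = 606.319 → ⌈·⌉ = 607
j=3: r + 2k = 1023.519 → ⌈·⌉ = 1024
j=4: r + 3k = 1440.719 → ⌈·⌉ = 1441
j=5: r + 4k = 1857.919 → ⌈·⌉ = 1858
j=6: r + 5k = 2275.119 → ⌈·⌉ = 2276
j=7: r + 6k = 2692.319 → ⌈·⌉ = 2693
j=8: r + 7k = 3109.519 → ⌈·⌉ = 3110
j=9: r + 8k = 3526.719 → ⌈·⌉ = 3527
j=10: r + 9k = 3943.919 → ⌈·⌉ = 3944

190, 607, 1024, 1441, 1858, 2276, 2693, 3110, 3527, 3944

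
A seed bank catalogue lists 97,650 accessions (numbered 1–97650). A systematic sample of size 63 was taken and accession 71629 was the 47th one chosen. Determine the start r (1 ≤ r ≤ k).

k = 97650/63 = 1550
r = 71629 − (47−1)×1550 = 71629 − 71300 = 329

329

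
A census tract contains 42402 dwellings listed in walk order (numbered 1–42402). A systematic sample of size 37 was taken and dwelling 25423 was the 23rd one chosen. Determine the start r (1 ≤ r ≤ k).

k = 42402/37 = 1146
r = 25423 − (23−1)×1146 = 25423 − 25212 = 211

211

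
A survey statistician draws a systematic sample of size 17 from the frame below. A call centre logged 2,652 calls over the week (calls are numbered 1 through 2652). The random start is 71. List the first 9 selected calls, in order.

k = N/n = 2652/17 = 156
call 1: 71
call 2: 71 + 156 = 227
call 3: 227 + 156 = 383
call 4: 383 + 156 = 539
call 5: 539 + 156 = 695
call 6: 695 + 156 = 851
call 7: 851 + 156 = 1007
call 8: 1007 + 156 = 1163
call 9: 1163 + 156 = 1319

71, 227, 383, 539, 695, 851, 1007, 1163, 1319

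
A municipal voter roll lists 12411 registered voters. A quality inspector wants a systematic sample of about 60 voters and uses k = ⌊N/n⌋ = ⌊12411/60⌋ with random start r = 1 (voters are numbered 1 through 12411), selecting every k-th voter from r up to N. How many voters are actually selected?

k = ⌊12411/60⌋ = 206
Achieved size = ⌊(12411 − 1)/206⌋ + 1 = ⌊12410/206⌋ + 1 = 60 + 1 = 61
(last selection: 1 + 60×206 = 12361 ≤ 12411; next would be 12567 > 12411)

61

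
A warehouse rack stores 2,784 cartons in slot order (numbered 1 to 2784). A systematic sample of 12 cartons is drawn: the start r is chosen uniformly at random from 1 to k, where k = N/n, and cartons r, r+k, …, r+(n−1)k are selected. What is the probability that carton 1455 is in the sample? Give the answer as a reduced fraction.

1/232

k = 2784/12 = 232.
Carton 1455 is selected iff r ≡ 1455 (mod 232); exactly one such r in {1,…,232}.
Inclusion probability = 1/232.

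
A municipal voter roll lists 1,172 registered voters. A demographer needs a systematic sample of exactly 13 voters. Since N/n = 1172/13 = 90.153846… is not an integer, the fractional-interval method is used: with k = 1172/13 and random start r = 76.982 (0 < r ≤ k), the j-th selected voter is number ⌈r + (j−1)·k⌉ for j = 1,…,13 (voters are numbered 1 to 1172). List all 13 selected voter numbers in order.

77, 168, 258, 348, 438, 528, 618, 709, 799, 889, 979, 1069, 1159

j=1: r + 0k = 76.982 → ⌈·⌉ = 77
j=2: r + 1k = 167.135846… → ⌈·⌉ = 168
j=3: r + 2k = 257.289692… → ⌈·⌉ = 258
j=4: r + 3k = 347.443538… → ⌈·⌉ = 348
j=5: r + 4k = 437.597384… → ⌈·⌉ = 438
j=6: r + 5k = 527.751230… → ⌈·⌉ = 528
j=7: r + 6k = 617.905076… → ⌈·⌉ = 618
j=8: r + 7k = 708.058923… → ⌈·⌉ = 709
j=9: r + 8k = 798.212769… → ⌈·⌉ = 799
j=10: r + 9k = 888.366615… → ⌈·⌉ = 889
j=11: r + 10k = 978.520461… → ⌈·⌉ = 979
j=12: r + 11k = 1068.674307… → ⌈·⌉ = 1069
j=13: r + 12k = 1158.828153… → ⌈·⌉ = 1159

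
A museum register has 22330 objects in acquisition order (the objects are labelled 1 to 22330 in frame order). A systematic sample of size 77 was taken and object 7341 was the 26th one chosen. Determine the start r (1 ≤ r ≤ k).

91

k = 22330/77 = 290
r = 7341 − (26−1)×290 = 7341 − 7250 = 91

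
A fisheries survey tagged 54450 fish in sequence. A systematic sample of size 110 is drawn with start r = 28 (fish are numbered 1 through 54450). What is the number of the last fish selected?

k = 54450/110 = 495
110th selection = r + (110−1)·k = 28 + 109×495 = 28 + 53955 = 53983

53983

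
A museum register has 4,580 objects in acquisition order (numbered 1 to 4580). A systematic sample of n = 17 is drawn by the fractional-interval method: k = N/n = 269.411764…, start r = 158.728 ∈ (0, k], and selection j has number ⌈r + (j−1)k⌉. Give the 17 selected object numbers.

j=1: r + 0k = 158.728 → ⌈·⌉ = 159
j=2: r + 1k = 428.139764… → ⌈·⌉ = 429
j=3: r + 2k = 697.551529… → ⌈·⌉ = 698
j=4: r + 3k = 966.963294… → ⌈·⌉ = 967
j=5: r + 4k = 1236.375058… → ⌈·⌉ = 1237
j=6: r + 5k = 1505.786823… → ⌈·⌉ = 1506
j=7: r + 6k = 1775.198588… → ⌈·⌉ = 1776
j=8: r + 7k = 2044.610352… → ⌈·⌉ = 2045
j=9: r + 8k = 2314.022117… → ⌈·⌉ = 2315
j=10: r + 9k = 2583.433882… → ⌈·⌉ = 2584
j=11: r + 10k = 2852.845647… → ⌈·⌉ = 2853
j=12: r + 11k = 3122.257411… → ⌈·⌉ = 3123
j=13: r + 12k = 3391.669176… → ⌈·⌉ = 3392
j=14: r + 13k = 3661.080941… → ⌈·⌉ = 3662
j=15: r + 14k = 3930.492705… → ⌈·⌉ = 3931
j=16: r + 15k = 4199.904470… → ⌈·⌉ = 4200
j=17: r + 16k = 4469.316235… → ⌈·⌉ = 4470

159, 429, 698, 967, 1237, 1506, 1776, 2045, 2315, 2584, 2853, 3123, 3392, 3662, 3931, 4200, 4470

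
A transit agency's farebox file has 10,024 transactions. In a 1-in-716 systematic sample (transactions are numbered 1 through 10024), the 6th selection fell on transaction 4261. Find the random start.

k = 716
r = 4261 − (6−1)×716 = 4261 − 3580 = 681

681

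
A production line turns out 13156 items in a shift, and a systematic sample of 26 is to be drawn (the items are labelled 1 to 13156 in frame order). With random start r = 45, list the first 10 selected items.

45, 551, 1057, 1563, 2069, 2575, 3081, 3587, 4093, 4599

k = N/n = 13156/26 = 506
item 1: 45
item 2: 45 + 506 = 551
item 3: 551 + 506 = 1057
item 4: 1057 + 506 = 1563
item 5: 1563 + 506 = 2069
item 6: 2069 + 506 = 2575
item 7: 2575 + 506 = 3081
item 8: 3081 + 506 = 3587
item 9: 3587 + 506 = 4093
item 10: 4093 + 506 = 4599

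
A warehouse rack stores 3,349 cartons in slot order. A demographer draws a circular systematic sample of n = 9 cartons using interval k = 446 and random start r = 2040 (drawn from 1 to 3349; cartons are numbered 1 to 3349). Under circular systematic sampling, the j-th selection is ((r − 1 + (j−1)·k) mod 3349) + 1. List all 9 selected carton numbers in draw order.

Selection 1: 2040
Selection 2: 2040 + 446 = 2486
Selection 3: 2486 + 446 = 2932
Selection 4: 2932 + 446 = 3378 → 3378 − 3349 = 29
Selection 5: 29 + 446 = 475
Selection 6: 475 + 446 = 921
Selection 7: 921 + 446 = 1367
Selection 8: 1367 + 446 = 1813
Selection 9: 1813 + 446 = 2259

2040, 2486, 2932, 29, 475, 921, 1367, 1813, 2259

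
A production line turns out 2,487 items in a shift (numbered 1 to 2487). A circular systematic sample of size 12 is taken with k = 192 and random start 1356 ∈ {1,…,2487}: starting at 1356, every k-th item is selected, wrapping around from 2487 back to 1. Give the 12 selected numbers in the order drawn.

Selection 1: 1356
Selection 2: 1356 + 192 = 1548
Selection 3: 1548 + 192 = 1740
Selection 4: 1740 + 192 = 1932
Selection 5: 1932 + 192 = 2124
Selection 6: 2124 + 192 = 2316
Selection 7: 2316 + 192 = 2508 → 2508 − 2487 = 21
Selection 8: 21 + 192 = 213
Selection 9: 213 + 192 = 405
Selection 10: 405 + 192 = 597
Selection 11: 597 + 192 = 789
Selection 12: 789 + 192 = 981

1356, 1548, 1740, 1932, 2124, 2316, 21, 213, 405, 597, 789, 981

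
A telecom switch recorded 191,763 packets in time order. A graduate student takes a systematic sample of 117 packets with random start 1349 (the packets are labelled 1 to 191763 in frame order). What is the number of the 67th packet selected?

109523

k = 191763/117 = 1639
67th selection = r + (67−1)·k = 1349 + 66×1639 = 1349 + 108174 = 109523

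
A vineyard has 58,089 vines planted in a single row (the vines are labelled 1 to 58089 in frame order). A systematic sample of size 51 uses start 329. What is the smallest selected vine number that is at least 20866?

21970

k = 58089/51 = 1139
Steps past start: ⌈(20866 − 329)/1139⌉ = ⌈20537/1139⌉ = 19
Selected vine: 329 + 19×1139 = 21970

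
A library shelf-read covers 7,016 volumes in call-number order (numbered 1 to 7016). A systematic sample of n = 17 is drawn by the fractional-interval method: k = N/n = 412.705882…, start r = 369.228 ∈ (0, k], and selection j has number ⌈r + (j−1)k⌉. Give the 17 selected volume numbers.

j=1: r + 0k = 369.228 → ⌈·⌉ = 370
j=2: r + 1k = 781.933882… → ⌈·⌉ = 782
j=3: r + 2k = 1194.639764… → ⌈·⌉ = 1195
j=4: r + 3k = 1607.345647… → ⌈·⌉ = 1608
j=5: r + 4k = 2020.051529… → ⌈·⌉ = 2021
j=6: r + 5k = 2432.757411… → ⌈·⌉ = 2433
j=7: r + 6k = 2845.463294… → ⌈·⌉ = 2846
j=8: r + 7k = 3258.169176… → ⌈·⌉ = 3259
j=9: r + 8k = 3670.875058… → ⌈·⌉ = 3671
j=10: r + 9k = 4083.580941… → ⌈·⌉ = 4084
j=11: r + 10k = 4496.286823… → ⌈·⌉ = 4497
j=12: r + 11k = 4908.992705… → ⌈·⌉ = 4909
j=13: r + 12k = 5321.698588… → ⌈·⌉ = 5322
j=14: r + 13k = 5734.404470… → ⌈·⌉ = 5735
j=15: r + 14k = 6147.110352… → ⌈·⌉ = 6148
j=16: r + 15k = 6559.816235… → ⌈·⌉ = 6560
j=17: r + 16k = 6972.522117… → ⌈·⌉ = 6973

370, 782, 1195, 1608, 2021, 2433, 2846, 3259, 3671, 4084, 4497, 4909, 5322, 5735, 6148, 6560, 6973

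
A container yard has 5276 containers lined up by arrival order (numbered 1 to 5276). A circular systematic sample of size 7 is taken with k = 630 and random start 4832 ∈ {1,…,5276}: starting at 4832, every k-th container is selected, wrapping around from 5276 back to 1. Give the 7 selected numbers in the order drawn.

Selection 1: 4832
Selection 2: 4832 + 630 = 5462 → 5462 − 5276 = 186
Selection 3: 186 + 630 = 816
Selection 4: 816 + 630 = 1446
Selection 5: 1446 + 630 = 2076
Selection 6: 2076 + 630 = 2706
Selection 7: 2706 + 630 = 3336

4832, 186, 816, 1446, 2076, 2706, 3336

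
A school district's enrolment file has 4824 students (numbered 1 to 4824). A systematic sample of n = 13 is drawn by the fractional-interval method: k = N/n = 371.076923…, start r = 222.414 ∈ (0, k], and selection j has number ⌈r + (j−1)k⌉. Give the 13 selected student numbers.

223, 594, 965, 1336, 1707, 2078, 2449, 2820, 3192, 3563, 3934, 4305, 4676

j=1: r + 0k = 222.414 → ⌈·⌉ = 223
j=2: r + 1k = 593.490923… → ⌈·⌉ = 594
j=3: r + 2k = 964.567846… → ⌈·⌉ = 965
j=4: r + 3k = 1335.644769… → ⌈·⌉ = 1336
j=5: r + 4k = 1706.721692… → ⌈·⌉ = 1707
j=6: r + 5k = 2077.798615… → ⌈·⌉ = 2078
j=7: r + 6k = 2448.875538… → ⌈·⌉ = 2449
j=8: r + 7k = 2819.952461… → ⌈·⌉ = 2820
j=9: r + 8k = 3191.029384… → ⌈·⌉ = 3192
j=10: r + 9k = 3562.106307… → ⌈·⌉ = 3563
j=11: r + 10k = 3933.183230… → ⌈·⌉ = 3934
j=12: r + 11k = 4304.260153… → ⌈·⌉ = 4305
j=13: r + 12k = 4675.337076… → ⌈·⌉ = 4676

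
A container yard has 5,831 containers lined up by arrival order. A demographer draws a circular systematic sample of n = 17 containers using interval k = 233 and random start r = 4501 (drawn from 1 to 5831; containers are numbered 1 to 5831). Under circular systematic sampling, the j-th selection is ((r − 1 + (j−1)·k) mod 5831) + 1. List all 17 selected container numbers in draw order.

4501, 4734, 4967, 5200, 5433, 5666, 68, 301, 534, 767, 1000, 1233, 1466, 1699, 1932, 2165, 2398

Selection 1: 4501
Selection 2: 4501 + 233 = 4734
Selection 3: 4734 + 233 = 4967
Selection 4: 4967 + 233 = 5200
Selection 5: 5200 + 233 = 5433
Selection 6: 5433 + 233 = 5666
Selection 7: 5666 + 233 = 5899 → 5899 − 5831 = 68
Selection 8: 68 + 233 = 301
Selection 9: 301 + 233 = 534
Selection 10: 534 + 233 = 767
Selection 11: 767 + 233 = 1000
Selection 12: 1000 + 233 = 1233
Selection 13: 1233 + 233 = 1466
Selection 14: 1466 + 233 = 1699
Selection 15: 1699 + 233 = 1932
Selection 16: 1932 + 233 = 2165
Selection 17: 2165 + 233 = 2398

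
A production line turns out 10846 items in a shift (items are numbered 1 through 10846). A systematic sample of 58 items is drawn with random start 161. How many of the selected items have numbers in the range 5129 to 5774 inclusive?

4

k = 10846/58 = 187
First selection ≥ 5129: 161 + ⌈(5129−161)/187⌉·187 = 161 + 27×187 = 5210
Last selection ≤ 5774: 161 + ⌊(5774−161)/187⌋·187 = 161 + 30×187 = 5771
Count = 30 − 27 + 1 = 4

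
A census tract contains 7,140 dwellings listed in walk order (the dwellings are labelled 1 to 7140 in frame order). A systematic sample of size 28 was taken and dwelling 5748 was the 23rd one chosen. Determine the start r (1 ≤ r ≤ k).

k = 7140/28 = 255
r = 5748 − (23−1)×255 = 5748 − 5610 = 138

138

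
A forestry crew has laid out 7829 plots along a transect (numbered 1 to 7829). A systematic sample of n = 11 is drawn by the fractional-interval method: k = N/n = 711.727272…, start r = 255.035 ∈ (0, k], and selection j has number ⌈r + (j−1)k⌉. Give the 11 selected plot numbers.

j=1: r + 0k = 255.035 → ⌈·⌉ = 256
j=2: r + 1k = 966.762272… → ⌈·⌉ = 967
j=3: r + 2k = 1678.489545… → ⌈·⌉ = 1679
j=4: r + 3k = 2390.216818… → ⌈·⌉ = 2391
j=5: r + 4k = 3101.944090… → ⌈·⌉ = 3102
j=6: r + 5k = 3813.671363… → ⌈·⌉ = 3814
j=7: r + 6k = 4525.398636… → ⌈·⌉ = 4526
j=8: r + 7k = 5237.125909… → ⌈·⌉ = 5238
j=9: r + 8k = 5948.853181… → ⌈·⌉ = 5949
j=10: r + 9k = 6660.580454… → ⌈·⌉ = 6661
j=11: r + 10k = 7372.307727… → ⌈·⌉ = 7373

256, 967, 1679, 2391, 3102, 3814, 4526, 5238, 5949, 6661, 7373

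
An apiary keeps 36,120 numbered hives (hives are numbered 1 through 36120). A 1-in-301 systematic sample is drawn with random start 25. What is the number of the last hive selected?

35844

k = 301
120th selection = r + (120−1)·k = 25 + 119×301 = 25 + 35819 = 35844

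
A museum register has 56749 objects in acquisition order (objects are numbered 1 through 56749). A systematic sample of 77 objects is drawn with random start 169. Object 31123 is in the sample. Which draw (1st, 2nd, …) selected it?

43

k = 56749/77 = 737
position = (31123 − 169)/737 + 1 = 30954/737 + 1 = 42 + 1 = 43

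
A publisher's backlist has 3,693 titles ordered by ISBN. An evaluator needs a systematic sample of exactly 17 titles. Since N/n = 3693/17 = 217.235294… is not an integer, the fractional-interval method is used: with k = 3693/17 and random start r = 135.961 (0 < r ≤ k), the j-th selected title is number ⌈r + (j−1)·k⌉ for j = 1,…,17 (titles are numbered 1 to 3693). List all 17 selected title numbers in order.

136, 354, 571, 788, 1005, 1223, 1440, 1657, 1874, 2092, 2309, 2526, 2743, 2961, 3178, 3395, 3612

j=1: r + 0k = 135.961 → ⌈·⌉ = 136
j=2: r + 1k = 353.196294… → ⌈·⌉ = 354
j=3: r + 2k = 570.431588… → ⌈·⌉ = 571
j=4: r + 3k = 787.666882… → ⌈·⌉ = 788
j=5: r + 4k = 1004.902176… → ⌈·⌉ = 1005
j=6: r + 5k = 1222.137470… → ⌈·⌉ = 1223
j=7: r + 6k = 1439.372764… → ⌈·⌉ = 1440
j=8: r + 7k = 1656.608058… → ⌈·⌉ = 1657
j=9: r + 8k = 1873.843352… → ⌈·⌉ = 1874
j=10: r + 9k = 2091.078647… → ⌈·⌉ = 2092
j=11: r + 10k = 2308.313941… → ⌈·⌉ = 2309
j=12: r + 11k = 2525.549235… → ⌈·⌉ = 2526
j=13: r + 12k = 2742.784529… → ⌈·⌉ = 2743
j=14: r + 13k = 2960.019823… → ⌈·⌉ = 2961
j=15: r + 14k = 3177.255117… → ⌈·⌉ = 3178
j=16: r + 15k = 3394.490411… → ⌈·⌉ = 3395
j=17: r + 16k = 3611.725705… → ⌈·⌉ = 3612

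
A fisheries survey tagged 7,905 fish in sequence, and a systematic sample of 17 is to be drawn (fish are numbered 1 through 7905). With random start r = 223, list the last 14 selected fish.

k = N/n = 7905/17 = 465
4th selection = 223 + 3×465 = 1618
5th: 1618 + 465 = 2083
6th: 2083 + 465 = 2548
7th: 2548 + 465 = 3013
8th: 3013 + 465 = 3478
9th: 3478 + 465 = 3943
10th: 3943 + 465 = 4408
11th: 4408 + 465 = 4873
12th: 4873 + 465 = 5338
13th: 5338 + 465 = 5803
14th: 5803 + 465 = 6268
15th: 6268 + 465 = 6733
16th: 6733 + 465 = 7198
17th: 7198 + 465 = 7663

1618, 2083, 2548, 3013, 3478, 3943, 4408, 4873, 5338, 5803, 6268, 6733, 7198, 7663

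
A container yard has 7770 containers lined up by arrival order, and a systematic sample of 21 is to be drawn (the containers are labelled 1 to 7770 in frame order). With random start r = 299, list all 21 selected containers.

299, 669, 1039, 1409, 1779, 2149, 2519, 2889, 3259, 3629, 3999, 4369, 4739, 5109, 5479, 5849, 6219, 6589, 6959, 7329, 7699

k = N/n = 7770/21 = 370
container 1: 299
container 2: 299 + 370 = 669
container 3: 669 + 370 = 1039
container 4: 1039 + 370 = 1409
container 5: 1409 + 370 = 1779
container 6: 1779 + 370 = 2149
container 7: 2149 + 370 = 2519
container 8: 2519 + 370 = 2889
container 9: 2889 + 370 = 3259
container 10: 3259 + 370 = 3629
container 11: 3629 + 370 = 3999
container 12: 3999 + 370 = 4369
container 13: 4369 + 370 = 4739
container 14: 4739 + 370 = 5109
container 15: 5109 + 370 = 5479
container 16: 5479 + 370 = 5849
container 17: 5849 + 370 = 6219
container 18: 6219 + 370 = 6589
container 19: 6589 + 370 = 6959
container 20: 6959 + 370 = 7329
container 21: 7329 + 370 = 7699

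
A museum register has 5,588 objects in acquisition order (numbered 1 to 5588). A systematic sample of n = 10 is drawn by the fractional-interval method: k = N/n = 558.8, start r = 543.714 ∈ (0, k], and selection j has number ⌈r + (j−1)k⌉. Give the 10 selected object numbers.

544, 1103, 1662, 2221, 2779, 3338, 3897, 4456, 5015, 5573

j=1: r + 0k = 543.714 → ⌈·⌉ = 544
j=2: r + 1k = 1102.514 → ⌈·⌉ = 1103
j=3: r + 2k = 1661.314 → ⌈·⌉ = 1662
j=4: r + 3k = 2220.114 → ⌈·⌉ = 2221
j=5: r + 4k = 2778.914 → ⌈·⌉ = 2779
j=6: r + 5k = 3337.714 → ⌈·⌉ = 3338
j=7: r + 6k = 3896.514 → ⌈·⌉ = 3897
j=8: r + 7k = 4455.314 → ⌈·⌉ = 4456
j=9: r + 8k = 5014.114 → ⌈·⌉ = 5015
j=10: r + 9k = 5572.914 → ⌈·⌉ = 5573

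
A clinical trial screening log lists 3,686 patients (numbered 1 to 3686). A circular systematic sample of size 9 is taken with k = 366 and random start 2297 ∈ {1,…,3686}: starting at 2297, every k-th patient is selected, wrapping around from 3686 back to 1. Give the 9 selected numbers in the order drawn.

2297, 2663, 3029, 3395, 75, 441, 807, 1173, 1539

Selection 1: 2297
Selection 2: 2297 + 366 = 2663
Selection 3: 2663 + 366 = 3029
Selection 4: 3029 + 366 = 3395
Selection 5: 3395 + 366 = 3761 → 3761 − 3686 = 75
Selection 6: 75 + 366 = 441
Selection 7: 441 + 366 = 807
Selection 8: 807 + 366 = 1173
Selection 9: 1173 + 366 = 1539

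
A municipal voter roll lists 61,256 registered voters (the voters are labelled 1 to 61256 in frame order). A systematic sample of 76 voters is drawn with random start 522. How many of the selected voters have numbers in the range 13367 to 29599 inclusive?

k = 61256/76 = 806
First selection ≥ 13367: 522 + ⌈(13367−522)/806⌉·806 = 522 + 16×806 = 13418
Last selection ≤ 29599: 522 + ⌊(29599−522)/806⌋·806 = 522 + 36×806 = 29538
Count = 36 − 16 + 1 = 21

21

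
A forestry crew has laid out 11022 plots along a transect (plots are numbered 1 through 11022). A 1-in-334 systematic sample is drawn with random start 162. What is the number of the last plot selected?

k = 334
33rd selection = r + (33−1)·k = 162 + 32×334 = 162 + 10688 = 10850

10850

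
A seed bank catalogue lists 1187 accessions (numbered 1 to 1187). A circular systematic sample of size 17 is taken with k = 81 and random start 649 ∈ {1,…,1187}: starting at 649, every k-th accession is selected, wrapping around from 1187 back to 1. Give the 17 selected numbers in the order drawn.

Selection 1: 649
Selection 2: 649 + 81 = 730
Selection 3: 730 + 81 = 811
Selection 4: 811 + 81 = 892
Selection 5: 892 + 81 = 973
Selection 6: 973 + 81 = 1054
Selection 7: 1054 + 81 = 1135
Selection 8: 1135 + 81 = 1216 → 1216 − 1187 = 29
Selection 9: 29 + 81 = 110
Selection 10: 110 + 81 = 191
Selection 11: 191 + 81 = 272
Selection 12: 272 + 81 = 353
Selection 13: 353 + 81 = 434
Selection 14: 434 + 81 = 515
Selection 15: 515 + 81 = 596
Selection 16: 596 + 81 = 677
Selection 17: 677 + 81 = 758

649, 730, 811, 892, 973, 1054, 1135, 29, 110, 191, 272, 353, 434, 515, 596, 677, 758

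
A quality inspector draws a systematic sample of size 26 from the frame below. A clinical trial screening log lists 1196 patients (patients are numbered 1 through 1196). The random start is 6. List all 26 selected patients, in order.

k = N/n = 1196/26 = 46
patient 1: 6
patient 2: 6 + 46 = 52
patient 3: 52 + 46 = 98
patient 4: 98 + 46 = 144
patient 5: 144 + 46 = 190
patient 6: 190 + 46 = 236
patient 7: 236 + 46 = 282
patient 8: 282 + 46 = 328
patient 9: 328 + 46 = 374
patient 10: 374 + 46 = 420
patient 11: 420 + 46 = 466
patient 12: 466 + 46 = 512
patient 13: 512 + 46 = 558
patient 14: 558 + 46 = 604
patient 15: 604 + 46 = 650
patient 16: 650 + 46 = 696
patient 17: 696 + 46 = 742
patient 18: 742 + 46 = 788
patient 19: 788 + 46 = 834
patient 20: 834 + 46 = 880
patient 21: 880 + 46 = 926
patient 22: 926 + 46 = 972
patient 23: 972 + 46 = 1018
patient 24: 1018 + 46 = 1064
patient 25: 1064 + 46 = 1110
patient 26: 1110 + 46 = 1156

6, 52, 98, 144, 190, 236, 282, 328, 374, 420, 466, 512, 558, 604, 650, 696, 742, 788, 834, 880, 926, 972, 1018, 1064, 1110, 1156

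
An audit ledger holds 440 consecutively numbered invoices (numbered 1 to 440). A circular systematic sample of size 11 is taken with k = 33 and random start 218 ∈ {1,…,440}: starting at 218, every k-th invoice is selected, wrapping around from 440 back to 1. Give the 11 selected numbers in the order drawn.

Selection 1: 218
Selection 2: 218 + 33 = 251
Selection 3: 251 + 33 = 284
Selection 4: 284 + 33 = 317
Selection 5: 317 + 33 = 350
Selection 6: 350 + 33 = 383
Selection 7: 383 + 33 = 416
Selection 8: 416 + 33 = 449 → 449 − 440 = 9
Selection 9: 9 + 33 = 42
Selection 10: 42 + 33 = 75
Selection 11: 75 + 33 = 108

218, 251, 284, 317, 350, 383, 416, 9, 42, 75, 108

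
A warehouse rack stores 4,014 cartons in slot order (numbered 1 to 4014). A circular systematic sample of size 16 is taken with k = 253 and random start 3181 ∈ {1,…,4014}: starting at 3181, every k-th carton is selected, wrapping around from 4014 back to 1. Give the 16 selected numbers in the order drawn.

Selection 1: 3181
Selection 2: 3181 + 253 = 3434
Selection 3: 3434 + 253 = 3687
Selection 4: 3687 + 253 = 3940
Selection 5: 3940 + 253 = 4193 → 4193 − 4014 = 179
Selection 6: 179 + 253 = 432
Selection 7: 432 + 253 = 685
Selection 8: 685 + 253 = 938
Selection 9: 938 + 253 = 1191
Selection 10: 1191 + 253 = 1444
Selection 11: 1444 + 253 = 1697
Selection 12: 1697 + 253 = 1950
Selection 13: 1950 + 253 = 2203
Selection 14: 2203 + 253 = 2456
Selection 15: 2456 + 253 = 2709
Selection 16: 2709 + 253 = 2962

3181, 3434, 3687, 3940, 179, 432, 685, 938, 1191, 1444, 1697, 1950, 2203, 2456, 2709, 2962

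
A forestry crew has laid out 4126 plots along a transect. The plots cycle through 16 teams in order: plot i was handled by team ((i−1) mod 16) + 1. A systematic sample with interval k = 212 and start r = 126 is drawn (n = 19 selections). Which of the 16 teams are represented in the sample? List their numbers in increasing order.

Consecutive selections differ by k = 212, so their team numbers differ by 212 mod 16 = 4.
gcd(212, 16) = 4, so the sample visits 16/4 = 4 distinct residues mod 16.
Start 126 is team 14; the teams hit are 2, 6, 10, 14.

2, 6, 10, 14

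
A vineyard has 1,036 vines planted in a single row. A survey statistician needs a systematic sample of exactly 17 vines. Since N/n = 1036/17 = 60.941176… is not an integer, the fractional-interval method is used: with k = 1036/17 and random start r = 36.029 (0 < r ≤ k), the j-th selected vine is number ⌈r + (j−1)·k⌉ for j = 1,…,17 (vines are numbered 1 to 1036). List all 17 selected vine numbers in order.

37, 97, 158, 219, 280, 341, 402, 463, 524, 585, 646, 707, 768, 829, 890, 951, 1012

j=1: r + 0k = 36.029 → ⌈·⌉ = 37
j=2: r + 1k = 96.970176… → ⌈·⌉ = 97
j=3: r + 2k = 157.911352… → ⌈·⌉ = 158
j=4: r + 3k = 218.852529… → ⌈·⌉ = 219
j=5: r + 4k = 279.793705… → ⌈·⌉ = 280
j=6: r + 5k = 340.734882… → ⌈·⌉ = 341
j=7: r + 6k = 401.676058… → ⌈·⌉ = 402
j=8: r + 7k = 462.617235… → ⌈·⌉ = 463
j=9: r + 8k = 523.558411… → ⌈·⌉ = 524
j=10: r + 9k = 584.499588… → ⌈·⌉ = 585
j=11: r + 10k = 645.440764… → ⌈·⌉ = 646
j=12: r + 11k = 706.381941… → ⌈·⌉ = 707
j=13: r + 12k = 767.323117… → ⌈·⌉ = 768
j=14: r + 13k = 828.264294… → ⌈·⌉ = 829
j=15: r + 14k = 889.205470… → ⌈·⌉ = 890
j=16: r + 15k = 950.146647… → ⌈·⌉ = 951
j=17: r + 16k = 1011.087823… → ⌈·⌉ = 1012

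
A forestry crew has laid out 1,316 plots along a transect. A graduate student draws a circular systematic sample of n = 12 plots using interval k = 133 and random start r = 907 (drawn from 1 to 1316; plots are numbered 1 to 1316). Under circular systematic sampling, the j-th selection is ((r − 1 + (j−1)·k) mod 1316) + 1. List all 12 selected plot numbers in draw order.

Selection 1: 907
Selection 2: 907 + 133 = 1040
Selection 3: 1040 + 133 = 1173
Selection 4: 1173 + 133 = 1306
Selection 5: 1306 + 133 = 1439 → 1439 − 1316 = 123
Selection 6: 123 + 133 = 256
Selection 7: 256 + 133 = 389
Selection 8: 389 + 133 = 522
Selection 9: 522 + 133 = 655
Selection 10: 655 + 133 = 788
Selection 11: 788 + 133 = 921
Selection 12: 921 + 133 = 1054

907, 1040, 1173, 1306, 123, 256, 389, 522, 655, 788, 921, 1054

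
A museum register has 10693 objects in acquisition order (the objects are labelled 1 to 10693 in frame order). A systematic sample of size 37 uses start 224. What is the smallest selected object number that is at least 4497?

k = 10693/37 = 289
Steps past start: ⌈(4497 − 224)/289⌉ = ⌈4273/289⌉ = 15
Selected object: 224 + 15×289 = 4559

4559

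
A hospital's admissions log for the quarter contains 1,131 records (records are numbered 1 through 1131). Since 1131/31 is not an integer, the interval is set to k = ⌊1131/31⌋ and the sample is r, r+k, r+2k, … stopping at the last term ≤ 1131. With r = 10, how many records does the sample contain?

k = ⌊1131/31⌋ = 36
Achieved size = ⌊(1131 − 10)/36⌋ + 1 = ⌊1121/36⌋ + 1 = 31 + 1 = 32
(last selection: 10 + 31×36 = 1126 ≤ 1131; next would be 1162 > 1131)

32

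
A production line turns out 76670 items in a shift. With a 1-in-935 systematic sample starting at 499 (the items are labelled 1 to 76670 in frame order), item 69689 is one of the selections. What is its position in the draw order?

75

k = 935
position = (69689 − 499)/935 + 1 = 69190/935 + 1 = 74 + 1 = 75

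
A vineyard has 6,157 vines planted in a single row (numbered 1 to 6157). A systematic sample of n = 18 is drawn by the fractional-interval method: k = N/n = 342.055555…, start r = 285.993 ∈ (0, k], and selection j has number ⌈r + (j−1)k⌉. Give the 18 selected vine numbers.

j=1: r + 0k = 285.993 → ⌈·⌉ = 286
j=2: r + 1k = 628.048555… → ⌈·⌉ = 629
j=3: r + 2k = 970.104111… → ⌈·⌉ = 971
j=4: r + 3k = 1312.159666… → ⌈·⌉ = 1313
j=5: r + 4k = 1654.215222… → ⌈·⌉ = 1655
j=6: r + 5k = 1996.270777… → ⌈·⌉ = 1997
j=7: r + 6k = 2338.326333… → ⌈·⌉ = 2339
j=8: r + 7k = 2680.381888… → ⌈·⌉ = 2681
j=9: r + 8k = 3022.437444… → ⌈·⌉ = 3023
j=10: r + 9k = 3364.493 → ⌈·⌉ = 3365
j=11: r + 10k = 3706.548555… → ⌈·⌉ = 3707
j=12: r + 11k = 4048.604111… → ⌈·⌉ = 4049
j=13: r + 12k = 4390.659666… → ⌈·⌉ = 4391
j=14: r + 13k = 4732.715222… → ⌈·⌉ = 4733
j=15: r + 14k = 5074.770777… → ⌈·⌉ = 5075
j=16: r + 15k = 5416.826333… → ⌈·⌉ = 5417
j=17: r + 16k = 5758.881888… → ⌈·⌉ = 5759
j=18: r + 17k = 6100.937444… → ⌈·⌉ = 6101

286, 629, 971, 1313, 1655, 1997, 2339, 2681, 3023, 3365, 3707, 4049, 4391, 4733, 5075, 5417, 5759, 6101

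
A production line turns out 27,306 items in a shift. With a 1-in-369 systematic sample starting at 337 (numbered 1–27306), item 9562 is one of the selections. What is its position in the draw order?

k = 369
position = (9562 − 337)/369 + 1 = 9225/369 + 1 = 25 + 1 = 26

26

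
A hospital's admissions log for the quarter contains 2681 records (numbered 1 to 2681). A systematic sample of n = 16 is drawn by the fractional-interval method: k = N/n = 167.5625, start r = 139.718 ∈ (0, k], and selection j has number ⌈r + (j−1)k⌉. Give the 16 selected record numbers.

140, 308, 475, 643, 810, 978, 1146, 1313, 1481, 1648, 1816, 1983, 2151, 2319, 2486, 2654

j=1: r + 0k = 139.718 → ⌈·⌉ = 140
j=2: r + 1k = 307.2805 → ⌈·⌉ = 308
j=3: r + 2k = 474.843 → ⌈·⌉ = 475
j=4: r + 3k = 642.4055 → ⌈·⌉ = 643
j=5: r + 4k = 809.968 → ⌈·⌉ = 810
j=6: r + 5k = 977.5305 → ⌈·⌉ = 978
j=7: r + 6k = 1145.093 → ⌈·⌉ = 1146
j=8: r + 7k = 1312.6555 → ⌈·⌉ = 1313
j=9: r + 8k = 1480.218 → ⌈·⌉ = 1481
j=10: r + 9k = 1647.7805 → ⌈·⌉ = 1648
j=11: r + 10k = 1815.343 → ⌈·⌉ = 1816
j=12: r + 11k = 1982.9055 → ⌈·⌉ = 1983
j=13: r + 12k = 2150.468 → ⌈·⌉ = 2151
j=14: r + 13k = 2318.0305 → ⌈·⌉ = 2319
j=15: r + 14k = 2485.593 → ⌈·⌉ = 2486
j=16: r + 15k = 2653.1555 → ⌈·⌉ = 2654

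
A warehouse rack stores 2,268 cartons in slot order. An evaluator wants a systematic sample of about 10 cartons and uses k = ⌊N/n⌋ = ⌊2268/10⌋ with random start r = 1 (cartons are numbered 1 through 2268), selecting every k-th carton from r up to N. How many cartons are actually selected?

k = ⌊2268/10⌋ = 226
Achieved size = ⌊(2268 − 1)/226⌋ + 1 = ⌊2267/226⌋ + 1 = 10 + 1 = 11
(last selection: 1 + 10×226 = 2261 ≤ 2268; next would be 2487 > 2268)

11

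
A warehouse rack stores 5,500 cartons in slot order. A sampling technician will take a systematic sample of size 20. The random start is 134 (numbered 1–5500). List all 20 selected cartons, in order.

k = N/n = 5500/20 = 275
carton 1: 134
carton 2: 134 + 275 = 409
carton 3: 409 + 275 = 684
carton 4: 684 + 275 = 959
carton 5: 959 + 275 = 1234
carton 6: 1234 + 275 = 1509
carton 7: 1509 + 275 = 1784
carton 8: 1784 + 275 = 2059
carton 9: 2059 + 275 = 2334
carton 10: 2334 + 275 = 2609
carton 11: 2609 + 275 = 2884
carton 12: 2884 + 275 = 3159
carton 13: 3159 + 275 = 3434
carton 14: 3434 + 275 = 3709
carton 15: 3709 + 275 = 3984
carton 16: 3984 + 275 = 4259
carton 17: 4259 + 275 = 4534
carton 18: 4534 + 275 = 4809
carton 19: 4809 + 275 = 5084
carton 20: 5084 + 275 = 5359

134, 409, 684, 959, 1234, 1509, 1784, 2059, 2334, 2609, 2884, 3159, 3434, 3709, 3984, 4259, 4534, 4809, 5084, 5359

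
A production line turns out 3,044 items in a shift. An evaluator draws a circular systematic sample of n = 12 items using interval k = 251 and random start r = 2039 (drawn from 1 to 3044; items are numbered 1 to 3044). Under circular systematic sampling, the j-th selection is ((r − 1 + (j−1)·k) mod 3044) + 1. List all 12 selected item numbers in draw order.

Selection 1: 2039
Selection 2: 2039 + 251 = 2290
Selection 3: 2290 + 251 = 2541
Selection 4: 2541 + 251 = 2792
Selection 5: 2792 + 251 = 3043
Selection 6: 3043 + 251 = 3294 → 3294 − 3044 = 250
Selection 7: 250 + 251 = 501
Selection 8: 501 + 251 = 752
Selection 9: 752 + 251 = 1003
Selection 10: 1003 + 251 = 1254
Selection 11: 1254 + 251 = 1505
Selection 12: 1505 + 251 = 1756

2039, 2290, 2541, 2792, 3043, 250, 501, 752, 1003, 1254, 1505, 1756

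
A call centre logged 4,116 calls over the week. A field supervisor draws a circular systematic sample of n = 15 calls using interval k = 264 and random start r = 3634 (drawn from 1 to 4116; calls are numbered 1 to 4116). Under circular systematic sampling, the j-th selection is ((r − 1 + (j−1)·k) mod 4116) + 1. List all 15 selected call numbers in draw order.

Selection 1: 3634
Selection 2: 3634 + 264 = 3898
Selection 3: 3898 + 264 = 4162 → 4162 − 4116 = 46
Selection 4: 46 + 264 = 310
Selection 5: 310 + 264 = 574
Selection 6: 574 + 264 = 838
Selection 7: 838 + 264 = 1102
Selection 8: 1102 + 264 = 1366
Selection 9: 1366 + 264 = 1630
Selection 10: 1630 + 264 = 1894
Selection 11: 1894 + 264 = 2158
Selection 12: 2158 + 264 = 2422
Selection 13: 2422 + 264 = 2686
Selection 14: 2686 + 264 = 2950
Selection 15: 2950 + 264 = 3214

3634, 3898, 46, 310, 574, 838, 1102, 1366, 1630, 1894, 2158, 2422, 2686, 2950, 3214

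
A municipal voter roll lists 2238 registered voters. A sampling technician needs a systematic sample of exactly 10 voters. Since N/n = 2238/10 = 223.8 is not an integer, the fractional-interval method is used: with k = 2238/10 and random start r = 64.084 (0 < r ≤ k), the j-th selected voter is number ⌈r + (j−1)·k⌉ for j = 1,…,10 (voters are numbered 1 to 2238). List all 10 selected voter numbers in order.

j=1: r + 0k = 64.084 → ⌈·⌉ = 65
j=2: r + 1k = 287.884 → ⌈·⌉ = 288
j=3: r + 2k = 511.684 → ⌈·⌉ = 512
j=4: r + 3k = 735.484 → ⌈·⌉ = 736
j=5: r + 4k = 959.284 → ⌈·⌉ = 960
j=6: r + 5k = 1183.084 → ⌈·⌉ = 1184
j=7: r + 6k = 1406.884 → ⌈·⌉ = 1407
j=8: r + 7k = 1630.684 → ⌈·⌉ = 1631
j=9: r + 8k = 1854.484 → ⌈·⌉ = 1855
j=10: r + 9k = 2078.284 → ⌈·⌉ = 2079

65, 288, 512, 736, 960, 1184, 1407, 1631, 1855, 2079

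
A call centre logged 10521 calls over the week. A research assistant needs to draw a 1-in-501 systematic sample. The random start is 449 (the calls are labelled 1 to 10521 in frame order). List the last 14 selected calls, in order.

8th selection = 449 + 7×501 = 3956
9th: 3956 + 501 = 4457
10th: 4457 + 501 = 4958
11th: 4958 + 501 = 5459
12th: 5459 + 501 = 5960
13th: 5960 + 501 = 6461
14th: 6461 + 501 = 6962
15th: 6962 + 501 = 7463
16th: 7463 + 501 = 7964
17th: 7964 + 501 = 8465
18th: 8465 + 501 = 8966
19th: 8966 + 501 = 9467
20th: 9467 + 501 = 9968
21st: 9968 + 501 = 10469

3956, 4457, 4958, 5459, 5960, 6461, 6962, 7463, 7964, 8465, 8966, 9467, 9968, 10469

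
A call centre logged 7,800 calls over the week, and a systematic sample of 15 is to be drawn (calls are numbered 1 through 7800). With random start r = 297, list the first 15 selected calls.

297, 817, 1337, 1857, 2377, 2897, 3417, 3937, 4457, 4977, 5497, 6017, 6537, 7057, 7577

k = N/n = 7800/15 = 520
call 1: 297
call 2: 297 + 520 = 817
call 3: 817 + 520 = 1337
call 4: 1337 + 520 = 1857
call 5: 1857 + 520 = 2377
call 6: 2377 + 520 = 2897
call 7: 2897 + 520 = 3417
call 8: 3417 + 520 = 3937
call 9: 3937 + 520 = 4457
call 10: 4457 + 520 = 4977
call 11: 4977 + 520 = 5497
call 12: 5497 + 520 = 6017
call 13: 6017 + 520 = 6537
call 14: 6537 + 520 = 7057
call 15: 7057 + 520 = 7577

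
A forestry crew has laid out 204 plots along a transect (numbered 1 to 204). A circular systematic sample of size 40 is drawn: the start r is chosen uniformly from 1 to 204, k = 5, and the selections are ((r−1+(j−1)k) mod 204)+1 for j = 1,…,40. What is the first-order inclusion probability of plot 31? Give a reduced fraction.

For each position j, as r ranges over 1…204 the j-th selection hits every plot exactly once, so plot 31 is selected for exactly 40 of the 204 starts.
Inclusion probability = 40/204 = 10/51.

10/51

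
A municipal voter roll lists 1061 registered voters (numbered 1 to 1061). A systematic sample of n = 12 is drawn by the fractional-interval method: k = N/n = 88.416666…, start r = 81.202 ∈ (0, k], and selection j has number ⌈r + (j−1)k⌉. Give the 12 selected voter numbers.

82, 170, 259, 347, 435, 524, 612, 701, 789, 877, 966, 1054

j=1: r + 0k = 81.202 → ⌈·⌉ = 82
j=2: r + 1k = 169.618666… → ⌈·⌉ = 170
j=3: r + 2k = 258.035333… → ⌈·⌉ = 259
j=4: r + 3k = 346.452 → ⌈·⌉ = 347
j=5: r + 4k = 434.868666… → ⌈·⌉ = 435
j=6: r + 5k = 523.285333… → ⌈·⌉ = 524
j=7: r + 6k = 611.702 → ⌈·⌉ = 612
j=8: r + 7k = 700.118666… → ⌈·⌉ = 701
j=9: r + 8k = 788.535333… → ⌈·⌉ = 789
j=10: r + 9k = 876.952 → ⌈·⌉ = 877
j=11: r + 10k = 965.368666… → ⌈·⌉ = 966
j=12: r + 11k = 1053.785333… → ⌈·⌉ = 1054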